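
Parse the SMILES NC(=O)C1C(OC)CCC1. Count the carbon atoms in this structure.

Count every carbon token in the SMILES (each C, including those in ring-closure positions and inside branches).
Carbon count: 7.

7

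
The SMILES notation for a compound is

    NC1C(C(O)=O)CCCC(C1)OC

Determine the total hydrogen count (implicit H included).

17

Walk through each heavy atom and fill implicit hydrogens from standard valence (C 4, N 3, O 2, S 2, halogen 1):
  atom 1: N, bond orders sum to 1 (valence 3) → 2 H
  atom 2: C, bond orders sum to 3 (valence 4) → 1 H
  atom 3: C, bond orders sum to 3 (valence 4) → 1 H
  atom 4: C, bond orders sum to 4 (valence 4) → 0 H
  atom 5: O, bond orders sum to 1 (valence 2) → 1 H
  atom 6: O, bond orders sum to 2 (valence 2) → 0 H
  atom 7: C, bond orders sum to 2 (valence 4) → 2 H
  atom 8: C, bond orders sum to 2 (valence 4) → 2 H
  atom 9: C, bond orders sum to 2 (valence 4) → 2 H
  atom 10: C, bond orders sum to 3 (valence 4) → 1 H
  atom 11: C, bond orders sum to 2 (valence 4) → 2 H
  atom 12: O, bond orders sum to 2 (valence 2) → 0 H
  atom 13: C, bond orders sum to 1 (valence 4) → 3 H
Total hydrogens: 17.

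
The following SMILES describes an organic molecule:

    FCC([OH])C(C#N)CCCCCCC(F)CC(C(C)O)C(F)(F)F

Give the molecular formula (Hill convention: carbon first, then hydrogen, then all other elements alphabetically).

C16H26F5NO2

Walk through each heavy atom and fill implicit hydrogens from standard valence (C 4, N 3, O 2, S 2, halogen 1):
  atom 1: F (halogen, monovalent) → 0 H
  atom 2: C, bond orders sum to 2 (valence 4) → 2 H
  atom 3: C, bond orders sum to 3 (valence 4) → 1 H
  atom 4: O with explicit H count 1
  atom 5: C, bond orders sum to 3 (valence 4) → 1 H
  atom 6: C, bond orders sum to 4 (valence 4) → 0 H
  atom 7: N, bond orders sum to 3 (valence 3) → 0 H
  atom 8: C, bond orders sum to 2 (valence 4) → 2 H
  atom 9: C, bond orders sum to 2 (valence 4) → 2 H
  atom 10: C, bond orders sum to 2 (valence 4) → 2 H
  atom 11: C, bond orders sum to 2 (valence 4) → 2 H
  atom 12: C, bond orders sum to 2 (valence 4) → 2 H
  atom 13: C, bond orders sum to 2 (valence 4) → 2 H
  atom 14: C, bond orders sum to 3 (valence 4) → 1 H
  atom 15: F (halogen, monovalent) → 0 H
  atom 16: C, bond orders sum to 2 (valence 4) → 2 H
  atom 17: C, bond orders sum to 3 (valence 4) → 1 H
  atom 18: C, bond orders sum to 3 (valence 4) → 1 H
  atom 19: C, bond orders sum to 1 (valence 4) → 3 H
  atom 20: O, bond orders sum to 1 (valence 2) → 1 H
  atom 21: C, bond orders sum to 4 (valence 4) → 0 H
  atom 22: F (halogen, monovalent) → 0 H
  atom 23: F (halogen, monovalent) → 0 H
  atom 24: F (halogen, monovalent) → 0 H
Totals → C:16, H:26, F:5, N:1, O:2.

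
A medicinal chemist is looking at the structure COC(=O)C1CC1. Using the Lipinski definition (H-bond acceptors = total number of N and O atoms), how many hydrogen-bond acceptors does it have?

N atoms: 0; O atoms: 2.
Lipinski HBA = 0 + 2 = 2.

2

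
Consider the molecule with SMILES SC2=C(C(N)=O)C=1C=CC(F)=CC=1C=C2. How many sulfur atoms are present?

Scan the SMILES for S atoms (remember two-letter symbols like Cl and Br are single atoms).
Sulfur count: 1.

1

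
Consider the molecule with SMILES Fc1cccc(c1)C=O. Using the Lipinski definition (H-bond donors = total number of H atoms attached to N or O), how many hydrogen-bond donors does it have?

0

Donors: find every N or O and count the H atoms it carries.
  atom 9 (O): bond orders sum to 2 → 0 H
Lipinski HBD = 0.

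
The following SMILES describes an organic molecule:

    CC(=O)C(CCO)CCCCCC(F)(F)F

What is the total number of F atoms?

3

Scan the SMILES for F atoms (remember two-letter symbols like Cl and Br are single atoms).
Fluorine count: 3.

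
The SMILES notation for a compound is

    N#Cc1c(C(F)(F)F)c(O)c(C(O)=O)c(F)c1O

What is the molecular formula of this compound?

Walk through each heavy atom and fill implicit hydrogens from standard valence (C 4, N 3, O 2, S 2, halogen 1); for lowercase aromatic atoms, an aromatic c carries 1 H when it has two neighbours and 0 H with three, and aromatic n carries 0 H:
  atom 1: N, bond orders sum to 3 (valence 3) → 0 H
  atom 2: C, bond orders sum to 4 (valence 4) → 0 H
  atom 3: aromatic c, 3 neighbours → 0 H
  atom 4: aromatic c, 3 neighbours → 0 H
  atom 5: C, bond orders sum to 4 (valence 4) → 0 H
  atom 6: F (halogen, monovalent) → 0 H
  atom 7: F (halogen, monovalent) → 0 H
  atom 8: F (halogen, monovalent) → 0 H
  atom 9: aromatic c, 3 neighbours → 0 H
  atom 10: O, bond orders sum to 1 (valence 2) → 1 H
  atom 11: aromatic c, 3 neighbours → 0 H
  atom 12: C, bond orders sum to 4 (valence 4) → 0 H
  atom 13: O, bond orders sum to 1 (valence 2) → 1 H
  atom 14: O, bond orders sum to 2 (valence 2) → 0 H
  atom 15: aromatic c, 3 neighbours → 0 H
  atom 16: F (halogen, monovalent) → 0 H
  atom 17: aromatic c, 3 neighbours → 0 H
  atom 18: O, bond orders sum to 1 (valence 2) → 1 H
Totals → C:9, H:3, F:4, N:1, O:4.

C9H3F4NO4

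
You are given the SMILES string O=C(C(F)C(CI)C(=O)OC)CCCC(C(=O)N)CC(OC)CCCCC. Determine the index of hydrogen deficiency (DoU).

Molecular formula: C19H33FINO5.
DoU = (2C + 2 + N − H − X) / 2, where X is the halogen count and O/S are ignored.
    = (2·19 + 2 + 1 − 33 − 2) / 2 = 6 / 2 = 3.

3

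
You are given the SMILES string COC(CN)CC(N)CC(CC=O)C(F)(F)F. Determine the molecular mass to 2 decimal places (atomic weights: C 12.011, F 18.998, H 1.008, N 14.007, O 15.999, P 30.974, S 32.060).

256.27 g/mol

First, the molecular formula is C10H19F3N2O2 (counting implicit H from valence).
  C: 10 × 12.011 = 120.110
  F: 3 × 18.998 = 56.994
  H: 19 × 1.008 = 19.152
  N: 2 × 14.007 = 28.014
  O: 2 × 15.999 = 31.998
Sum: 10×12.011 + 3×18.998 + 19×1.008 + 2×14.007 + 2×15.999 = 256.268 → 256.27 g/mol.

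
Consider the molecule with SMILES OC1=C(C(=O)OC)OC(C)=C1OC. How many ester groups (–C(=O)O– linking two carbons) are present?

1

The ester motif appears at heavy-atom position 4 in the SMILES.
Other groups present: 1 ether, 1 hydroxyl.
Ester count: 1.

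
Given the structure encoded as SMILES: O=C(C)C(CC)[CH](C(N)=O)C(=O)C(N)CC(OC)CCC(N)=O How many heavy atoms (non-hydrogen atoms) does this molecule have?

23

Every atom symbol written in the SMILES (organic subset) is one heavy atom; implicit H are not written.
Heavy atoms by element → C:15, N:3, O:5.
Total: 23.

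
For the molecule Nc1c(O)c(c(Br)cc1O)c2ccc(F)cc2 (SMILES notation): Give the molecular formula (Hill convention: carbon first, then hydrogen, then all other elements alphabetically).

C12H9BrFNO2

Walk through each heavy atom and fill implicit hydrogens from standard valence (C 4, N 3, O 2, S 2, halogen 1); for lowercase aromatic atoms, an aromatic c carries 1 H when it has two neighbours and 0 H with three, and aromatic n carries 0 H:
  atom 1: N, bond orders sum to 1 (valence 3) → 2 H
  atom 2: aromatic c, 3 neighbours → 0 H
  atom 3: aromatic c, 3 neighbours → 0 H
  atom 4: O, bond orders sum to 1 (valence 2) → 1 H
  atom 5: aromatic c, 3 neighbours → 0 H
  atom 6: aromatic c, 3 neighbours → 0 H
  atom 7: Br (halogen, monovalent) → 0 H
  atom 8: aromatic c, 2 neighbours → 1 H
  atom 9: aromatic c, 3 neighbours → 0 H
  atom 10: O, bond orders sum to 1 (valence 2) → 1 H
  atom 11: aromatic c, 3 neighbours → 0 H
  atom 12: aromatic c, 2 neighbours → 1 H
  atom 13: aromatic c, 2 neighbours → 1 H
  atom 14: aromatic c, 3 neighbours → 0 H
  atom 15: F (halogen, monovalent) → 0 H
  atom 16: aromatic c, 2 neighbours → 1 H
  atom 17: aromatic c, 2 neighbours → 1 H
Totals → C:12, H:9, Br:1, F:1, N:1, O:2.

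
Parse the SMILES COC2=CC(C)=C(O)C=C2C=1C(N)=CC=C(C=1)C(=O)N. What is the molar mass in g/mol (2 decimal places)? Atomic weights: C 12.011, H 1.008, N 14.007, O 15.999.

First, the molecular formula is C15H16N2O3 (counting implicit H from valence).
  C: 15 × 12.011 = 180.165
  H: 16 × 1.008 = 16.128
  N: 2 × 14.007 = 28.014
  O: 3 × 15.999 = 47.997
Sum: 15×12.011 + 16×1.008 + 2×14.007 + 3×15.999 = 272.304 → 272.30 g/mol.

272.30 g/mol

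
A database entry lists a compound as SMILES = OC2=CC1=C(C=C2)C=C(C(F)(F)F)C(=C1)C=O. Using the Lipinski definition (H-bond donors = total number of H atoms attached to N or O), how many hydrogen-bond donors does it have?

1

Donors: find every N or O and count the H atoms it carries.
  atom 1 (O): bond orders sum to 1 → 1 H
  atom 17 (O): bond orders sum to 2 → 0 H
Lipinski HBD = 1.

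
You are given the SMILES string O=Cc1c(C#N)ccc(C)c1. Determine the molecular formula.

C9H7NO

Walk through each heavy atom and fill implicit hydrogens from standard valence (C 4, N 3, O 2, S 2, halogen 1); for lowercase aromatic atoms, an aromatic c carries 1 H when it has two neighbours and 0 H with three, and aromatic n carries 0 H:
  atom 1: O, bond orders sum to 2 (valence 2) → 0 H
  atom 2: C, bond orders sum to 3 (valence 4) → 1 H
  atom 3: aromatic c, 3 neighbours → 0 H
  atom 4: aromatic c, 3 neighbours → 0 H
  atom 5: C, bond orders sum to 4 (valence 4) → 0 H
  atom 6: N, bond orders sum to 3 (valence 3) → 0 H
  atom 7: aromatic c, 2 neighbours → 1 H
  atom 8: aromatic c, 2 neighbours → 1 H
  atom 9: aromatic c, 3 neighbours → 0 H
  atom 10: C, bond orders sum to 1 (valence 4) → 3 H
  atom 11: aromatic c, 2 neighbours → 1 H
Totals → C:9, H:7, N:1, O:1.
In Hill order: C9H7NO.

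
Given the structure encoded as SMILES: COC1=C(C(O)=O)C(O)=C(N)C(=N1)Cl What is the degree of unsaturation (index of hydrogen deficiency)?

Degree of unsaturation = (number of rings) + (number of π bonds).
Ring closures in the SMILES: 1.
π bonds: 4 double bonds (each 1 DoU) → 4 DoU from unsaturation.
Total DoU = 1 + 4 = 5.

5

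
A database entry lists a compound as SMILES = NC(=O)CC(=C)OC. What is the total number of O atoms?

Scan the SMILES for O atoms (remember two-letter symbols like Cl and Br are single atoms).
Oxygen count: 2.

2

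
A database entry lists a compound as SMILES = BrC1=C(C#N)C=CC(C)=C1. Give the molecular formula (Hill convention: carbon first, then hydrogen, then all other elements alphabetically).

Walk through each heavy atom and fill implicit hydrogens from standard valence (C 4, N 3, O 2, S 2, halogen 1):
  atom 1: Br (halogen, monovalent) → 0 H
  atom 2: C, bond orders sum to 4 (valence 4) → 0 H
  atom 3: C, bond orders sum to 4 (valence 4) → 0 H
  atom 4: C, bond orders sum to 4 (valence 4) → 0 H
  atom 5: N, bond orders sum to 3 (valence 3) → 0 H
  atom 6: C, bond orders sum to 3 (valence 4) → 1 H
  atom 7: C, bond orders sum to 3 (valence 4) → 1 H
  atom 8: C, bond orders sum to 4 (valence 4) → 0 H
  atom 9: C, bond orders sum to 1 (valence 4) → 3 H
  atom 10: C, bond orders sum to 3 (valence 4) → 1 H
Totals → C:8, H:6, Br:1, N:1.
In Hill order: C8H6BrN.

C8H6BrN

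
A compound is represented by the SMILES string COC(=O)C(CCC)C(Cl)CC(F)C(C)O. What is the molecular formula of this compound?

C11H20ClFO3

Walk through each heavy atom and fill implicit hydrogens from standard valence (C 4, N 3, O 2, S 2, halogen 1):
  atom 1: C, bond orders sum to 1 (valence 4) → 3 H
  atom 2: O, bond orders sum to 2 (valence 2) → 0 H
  atom 3: C, bond orders sum to 4 (valence 4) → 0 H
  atom 4: O, bond orders sum to 2 (valence 2) → 0 H
  atom 5: C, bond orders sum to 3 (valence 4) → 1 H
  atom 6: C, bond orders sum to 2 (valence 4) → 2 H
  atom 7: C, bond orders sum to 2 (valence 4) → 2 H
  atom 8: C, bond orders sum to 1 (valence 4) → 3 H
  atom 9: C, bond orders sum to 3 (valence 4) → 1 H
  atom 10: Cl (halogen, monovalent) → 0 H
  atom 11: C, bond orders sum to 2 (valence 4) → 2 H
  atom 12: C, bond orders sum to 3 (valence 4) → 1 H
  atom 13: F (halogen, monovalent) → 0 H
  atom 14: C, bond orders sum to 3 (valence 4) → 1 H
  atom 15: C, bond orders sum to 1 (valence 4) → 3 H
  atom 16: O, bond orders sum to 1 (valence 2) → 1 H
Totals → C:11, H:20, Cl:1, F:1, O:3.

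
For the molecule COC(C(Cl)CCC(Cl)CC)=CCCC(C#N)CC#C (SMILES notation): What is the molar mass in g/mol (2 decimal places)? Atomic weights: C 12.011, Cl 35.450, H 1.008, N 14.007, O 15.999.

First, the molecular formula is C16H23Cl2NO (counting implicit H from valence).
  C: 16 × 12.011 = 192.176
  Cl: 2 × 35.450 = 70.900
  H: 23 × 1.008 = 23.184
  N: 1 × 14.007 = 14.007
  O: 1 × 15.999 = 15.999
Sum: 16×12.011 + 2×35.450 + 23×1.008 + 1×14.007 + 1×15.999 = 316.266 → 316.27 g/mol.

316.27 g/mol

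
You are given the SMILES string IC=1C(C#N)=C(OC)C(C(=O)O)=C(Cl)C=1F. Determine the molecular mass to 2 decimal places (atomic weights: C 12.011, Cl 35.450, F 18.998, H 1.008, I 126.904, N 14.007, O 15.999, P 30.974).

First, the molecular formula is C9H4ClFINO3 (counting implicit H from valence).
  C: 9 × 12.011 = 108.099
  Cl: 1 × 35.450 = 35.450
  F: 1 × 18.998 = 18.998
  H: 4 × 1.008 = 4.032
  I: 1 × 126.904 = 126.904
  N: 1 × 14.007 = 14.007
  O: 3 × 15.999 = 47.997
Sum: 9×12.011 + 1×35.450 + 1×18.998 + 4×1.008 + 1×126.904 + 1×14.007 + 3×15.999 = 355.487 → 355.49 g/mol.

355.49 g/mol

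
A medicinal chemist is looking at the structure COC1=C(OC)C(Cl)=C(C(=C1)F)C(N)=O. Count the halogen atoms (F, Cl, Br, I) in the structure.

2

Halogen atoms appear at heavy-atom positions 8, 12 (1×Cl, 1×F).
Other groups present: 1 amide, 2 ether.
Halogen count: 2.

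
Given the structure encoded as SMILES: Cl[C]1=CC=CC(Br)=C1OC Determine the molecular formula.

Walk through each heavy atom and fill implicit hydrogens from standard valence (C 4, N 3, O 2, S 2, halogen 1):
  atom 1: Cl (halogen, monovalent) → 0 H
  atom 2: C with explicit H count 0
  atom 3: C, bond orders sum to 3 (valence 4) → 1 H
  atom 4: C, bond orders sum to 3 (valence 4) → 1 H
  atom 5: C, bond orders sum to 3 (valence 4) → 1 H
  atom 6: C, bond orders sum to 4 (valence 4) → 0 H
  atom 7: Br (halogen, monovalent) → 0 H
  atom 8: C, bond orders sum to 4 (valence 4) → 0 H
  atom 9: O, bond orders sum to 2 (valence 2) → 0 H
  atom 10: C, bond orders sum to 1 (valence 4) → 3 H
Totals → C:7, H:6, Br:1, Cl:1, O:1.
In Hill order: C7H6BrClO.

C7H6BrClO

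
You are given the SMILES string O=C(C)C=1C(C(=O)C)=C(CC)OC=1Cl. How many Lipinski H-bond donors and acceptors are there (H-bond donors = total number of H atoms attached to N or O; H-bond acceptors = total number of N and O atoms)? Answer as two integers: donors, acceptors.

Donors: find every N or O and count the H atoms it carries.
  atom 1 (O): bond orders sum to 2 → 0 H
  atom 7 (O): bond orders sum to 2 → 0 H
  atom 12 (O): bond orders sum to 2 → 0 H
Lipinski HBD = 0.
Acceptors: N atoms = 0, O atoms = 3 → HBA = 3.

0, 3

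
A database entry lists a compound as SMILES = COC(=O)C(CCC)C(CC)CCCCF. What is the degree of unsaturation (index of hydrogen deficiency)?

1

Degree of unsaturation = (number of rings) + (number of π bonds).
Ring closures in the SMILES: 0.
π bonds: 1 double bond (each 1 DoU) → 1 DoU from unsaturation.
Total DoU = 0 + 1 = 1.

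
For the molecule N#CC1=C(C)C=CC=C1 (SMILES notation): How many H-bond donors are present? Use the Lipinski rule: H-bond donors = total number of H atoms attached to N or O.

Donors: find every N or O and count the H atoms it carries.
  atom 1 (N): bond orders sum to 3 → 0 H
Lipinski HBD = 0.

0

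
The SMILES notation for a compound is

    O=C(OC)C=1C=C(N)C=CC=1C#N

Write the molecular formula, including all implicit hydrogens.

Walk through each heavy atom and fill implicit hydrogens from standard valence (C 4, N 3, O 2, S 2, halogen 1):
  atom 1: O, bond orders sum to 2 (valence 2) → 0 H
  atom 2: C, bond orders sum to 4 (valence 4) → 0 H
  atom 3: O, bond orders sum to 2 (valence 2) → 0 H
  atom 4: C, bond orders sum to 1 (valence 4) → 3 H
  atom 5: C, bond orders sum to 4 (valence 4) → 0 H
  atom 6: C, bond orders sum to 3 (valence 4) → 1 H
  atom 7: C, bond orders sum to 4 (valence 4) → 0 H
  atom 8: N, bond orders sum to 1 (valence 3) → 2 H
  atom 9: C, bond orders sum to 3 (valence 4) → 1 H
  atom 10: C, bond orders sum to 3 (valence 4) → 1 H
  atom 11: C, bond orders sum to 4 (valence 4) → 0 H
  atom 12: C, bond orders sum to 4 (valence 4) → 0 H
  atom 13: N, bond orders sum to 3 (valence 3) → 0 H
Totals → C:9, H:8, N:2, O:2.
In Hill order: C9H8N2O2.

C9H8N2O2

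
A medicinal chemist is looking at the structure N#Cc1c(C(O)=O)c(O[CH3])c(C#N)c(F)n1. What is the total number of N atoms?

3

Scan the SMILES for N atoms (remember two-letter symbols like Cl and Br are single atoms).
Nitrogen count: 3.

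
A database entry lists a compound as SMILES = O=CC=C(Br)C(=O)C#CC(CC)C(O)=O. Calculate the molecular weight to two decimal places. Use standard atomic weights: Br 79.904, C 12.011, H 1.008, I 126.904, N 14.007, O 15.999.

First, the molecular formula is C10H9BrO4 (counting implicit H from valence).
  Br: 1 × 79.904 = 79.904
  C: 10 × 12.011 = 120.110
  H: 9 × 1.008 = 9.072
  O: 4 × 15.999 = 63.996
Sum: 1×79.904 + 10×12.011 + 9×1.008 + 4×15.999 = 273.082 → 273.08 g/mol.

273.08 g/mol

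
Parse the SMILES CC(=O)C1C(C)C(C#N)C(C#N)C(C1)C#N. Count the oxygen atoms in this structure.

1

Scan the SMILES for O atoms (remember two-letter symbols like Cl and Br are single atoms).
Oxygen count: 1.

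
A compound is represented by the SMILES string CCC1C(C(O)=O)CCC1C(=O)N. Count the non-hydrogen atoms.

13

Every atom symbol written in the SMILES (organic subset) is one heavy atom; implicit H are not written.
Heavy atoms by element → C:9, N:1, O:3.
Total: 13.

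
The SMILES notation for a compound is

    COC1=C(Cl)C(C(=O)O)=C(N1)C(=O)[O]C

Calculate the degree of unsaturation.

Degree of unsaturation = (number of rings) + (number of π bonds).
Ring closures in the SMILES: 1.
π bonds: 4 double bonds (each 1 DoU) → 4 DoU from unsaturation.
Total DoU = 1 + 4 = 5.

5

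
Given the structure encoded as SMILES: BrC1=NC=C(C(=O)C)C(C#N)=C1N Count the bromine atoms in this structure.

1

Scan the SMILES for Br atoms (remember two-letter symbols like Cl and Br are single atoms).
Bromine count: 1.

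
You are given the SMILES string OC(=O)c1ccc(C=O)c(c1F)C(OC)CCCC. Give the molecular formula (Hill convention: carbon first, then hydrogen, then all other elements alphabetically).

Walk through each heavy atom and fill implicit hydrogens from standard valence (C 4, N 3, O 2, S 2, halogen 1); for lowercase aromatic atoms, an aromatic c carries 1 H when it has two neighbours and 0 H with three, and aromatic n carries 0 H:
  atom 1: O, bond orders sum to 1 (valence 2) → 1 H
  atom 2: C, bond orders sum to 4 (valence 4) → 0 H
  atom 3: O, bond orders sum to 2 (valence 2) → 0 H
  atom 4: aromatic c, 3 neighbours → 0 H
  atom 5: aromatic c, 2 neighbours → 1 H
  atom 6: aromatic c, 2 neighbours → 1 H
  atom 7: aromatic c, 3 neighbours → 0 H
  atom 8: C, bond orders sum to 3 (valence 4) → 1 H
  atom 9: O, bond orders sum to 2 (valence 2) → 0 H
  atom 10: aromatic c, 3 neighbours → 0 H
  atom 11: aromatic c, 3 neighbours → 0 H
  atom 12: F (halogen, monovalent) → 0 H
  atom 13: C, bond orders sum to 3 (valence 4) → 1 H
  atom 14: O, bond orders sum to 2 (valence 2) → 0 H
  atom 15: C, bond orders sum to 1 (valence 4) → 3 H
  atom 16: C, bond orders sum to 2 (valence 4) → 2 H
  atom 17: C, bond orders sum to 2 (valence 4) → 2 H
  atom 18: C, bond orders sum to 2 (valence 4) → 2 H
  atom 19: C, bond orders sum to 1 (valence 4) → 3 H
Totals → C:14, H:17, F:1, O:4.

C14H17FO4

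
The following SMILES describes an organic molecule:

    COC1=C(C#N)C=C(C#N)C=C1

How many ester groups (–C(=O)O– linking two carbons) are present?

0

Scan the SMILES for the ester motif — none present.
Groups that are present: 1 ether, 2 nitrile.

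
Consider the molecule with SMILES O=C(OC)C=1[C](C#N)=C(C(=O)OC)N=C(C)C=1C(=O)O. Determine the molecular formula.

C12H10N2O6

Walk through each heavy atom and fill implicit hydrogens from standard valence (C 4, N 3, O 2, S 2, halogen 1):
  atom 1: O, bond orders sum to 2 (valence 2) → 0 H
  atom 2: C, bond orders sum to 4 (valence 4) → 0 H
  atom 3: O, bond orders sum to 2 (valence 2) → 0 H
  atom 4: C, bond orders sum to 1 (valence 4) → 3 H
  atom 5: C, bond orders sum to 4 (valence 4) → 0 H
  atom 6: C with explicit H count 0
  atom 7: C, bond orders sum to 4 (valence 4) → 0 H
  atom 8: N, bond orders sum to 3 (valence 3) → 0 H
  atom 9: C, bond orders sum to 4 (valence 4) → 0 H
  atom 10: C, bond orders sum to 4 (valence 4) → 0 H
  atom 11: O, bond orders sum to 2 (valence 2) → 0 H
  atom 12: O, bond orders sum to 2 (valence 2) → 0 H
  atom 13: C, bond orders sum to 1 (valence 4) → 3 H
  atom 14: N, bond orders sum to 3 (valence 3) → 0 H
  atom 15: C, bond orders sum to 4 (valence 4) → 0 H
  atom 16: C, bond orders sum to 1 (valence 4) → 3 H
  atom 17: C, bond orders sum to 4 (valence 4) → 0 H
  atom 18: C, bond orders sum to 4 (valence 4) → 0 H
  atom 19: O, bond orders sum to 2 (valence 2) → 0 H
  atom 20: O, bond orders sum to 1 (valence 2) → 1 H
Totals → C:12, H:10, N:2, O:6.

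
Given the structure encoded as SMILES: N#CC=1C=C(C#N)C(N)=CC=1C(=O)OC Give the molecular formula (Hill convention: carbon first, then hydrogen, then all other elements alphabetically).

Walk through each heavy atom and fill implicit hydrogens from standard valence (C 4, N 3, O 2, S 2, halogen 1):
  atom 1: N, bond orders sum to 3 (valence 3) → 0 H
  atom 2: C, bond orders sum to 4 (valence 4) → 0 H
  atom 3: C, bond orders sum to 4 (valence 4) → 0 H
  atom 4: C, bond orders sum to 3 (valence 4) → 1 H
  atom 5: C, bond orders sum to 4 (valence 4) → 0 H
  atom 6: C, bond orders sum to 4 (valence 4) → 0 H
  atom 7: N, bond orders sum to 3 (valence 3) → 0 H
  atom 8: C, bond orders sum to 4 (valence 4) → 0 H
  atom 9: N, bond orders sum to 1 (valence 3) → 2 H
  atom 10: C, bond orders sum to 3 (valence 4) → 1 H
  atom 11: C, bond orders sum to 4 (valence 4) → 0 H
  atom 12: C, bond orders sum to 4 (valence 4) → 0 H
  atom 13: O, bond orders sum to 2 (valence 2) → 0 H
  atom 14: O, bond orders sum to 2 (valence 2) → 0 H
  atom 15: C, bond orders sum to 1 (valence 4) → 3 H
Totals → C:10, H:7, N:3, O:2.
In Hill order: C10H7N3O2.

C10H7N3O2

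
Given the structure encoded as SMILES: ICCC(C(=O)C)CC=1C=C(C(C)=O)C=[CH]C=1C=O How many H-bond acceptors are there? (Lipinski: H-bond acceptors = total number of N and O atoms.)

3

N atoms: 0; O atoms: 3.
Lipinski HBA = 0 + 3 = 3.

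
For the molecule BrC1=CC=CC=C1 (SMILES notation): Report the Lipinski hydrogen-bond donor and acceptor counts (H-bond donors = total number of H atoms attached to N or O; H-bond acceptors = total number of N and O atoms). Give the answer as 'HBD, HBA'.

Donors: find every N or O and count the H atoms it carries.
  (no N or O atoms present)
Lipinski HBD = 0.
Acceptors: N atoms = 0, O atoms = 0 → HBA = 0.

0, 0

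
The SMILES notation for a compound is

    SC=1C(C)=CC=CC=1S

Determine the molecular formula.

Walk through each heavy atom and fill implicit hydrogens from standard valence (C 4, N 3, O 2, S 2, halogen 1):
  atom 1: S, bond orders sum to 1 (valence 2) → 1 H
  atom 2: C, bond orders sum to 4 (valence 4) → 0 H
  atom 3: C, bond orders sum to 4 (valence 4) → 0 H
  atom 4: C, bond orders sum to 1 (valence 4) → 3 H
  atom 5: C, bond orders sum to 3 (valence 4) → 1 H
  atom 6: C, bond orders sum to 3 (valence 4) → 1 H
  atom 7: C, bond orders sum to 3 (valence 4) → 1 H
  atom 8: C, bond orders sum to 4 (valence 4) → 0 H
  atom 9: S, bond orders sum to 1 (valence 2) → 1 H
Totals → C:7, H:8, S:2.

C7H8S2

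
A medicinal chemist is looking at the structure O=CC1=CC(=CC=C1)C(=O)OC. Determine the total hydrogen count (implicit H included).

Walk through each heavy atom and fill implicit hydrogens from standard valence (C 4, N 3, O 2, S 2, halogen 1):
  atom 1: O, bond orders sum to 2 (valence 2) → 0 H
  atom 2: C, bond orders sum to 3 (valence 4) → 1 H
  atom 3: C, bond orders sum to 4 (valence 4) → 0 H
  atom 4: C, bond orders sum to 3 (valence 4) → 1 H
  atom 5: C, bond orders sum to 4 (valence 4) → 0 H
  atom 6: C, bond orders sum to 3 (valence 4) → 1 H
  atom 7: C, bond orders sum to 3 (valence 4) → 1 H
  atom 8: C, bond orders sum to 3 (valence 4) → 1 H
  atom 9: C, bond orders sum to 4 (valence 4) → 0 H
  atom 10: O, bond orders sum to 2 (valence 2) → 0 H
  atom 11: O, bond orders sum to 2 (valence 2) → 0 H
  atom 12: C, bond orders sum to 1 (valence 4) → 3 H
Total hydrogens: 8.

8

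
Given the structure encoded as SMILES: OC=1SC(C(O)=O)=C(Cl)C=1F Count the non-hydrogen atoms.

11

Every atom symbol written in the SMILES (organic subset) is one heavy atom; implicit H are not written.
Heavy atoms by element → C:5, Cl:1, F:1, O:3, S:1.
Total: 11.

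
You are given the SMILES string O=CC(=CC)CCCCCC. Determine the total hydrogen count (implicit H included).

18

Walk through each heavy atom and fill implicit hydrogens from standard valence (C 4, N 3, O 2, S 2, halogen 1):
  atom 1: O, bond orders sum to 2 (valence 2) → 0 H
  atom 2: C, bond orders sum to 3 (valence 4) → 1 H
  atom 3: C, bond orders sum to 4 (valence 4) → 0 H
  atom 4: C, bond orders sum to 3 (valence 4) → 1 H
  atom 5: C, bond orders sum to 1 (valence 4) → 3 H
  atom 6: C, bond orders sum to 2 (valence 4) → 2 H
  atom 7: C, bond orders sum to 2 (valence 4) → 2 H
  atom 8: C, bond orders sum to 2 (valence 4) → 2 H
  atom 9: C, bond orders sum to 2 (valence 4) → 2 H
  atom 10: C, bond orders sum to 2 (valence 4) → 2 H
  atom 11: C, bond orders sum to 1 (valence 4) → 3 H
Total hydrogens: 18.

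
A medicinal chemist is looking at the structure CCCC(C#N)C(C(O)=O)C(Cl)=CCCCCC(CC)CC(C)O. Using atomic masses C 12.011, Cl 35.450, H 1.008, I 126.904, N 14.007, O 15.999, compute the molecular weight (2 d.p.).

357.92 g/mol

First, the molecular formula is C19H32ClNO3 (counting implicit H from valence).
  C: 19 × 12.011 = 228.209
  Cl: 1 × 35.450 = 35.450
  H: 32 × 1.008 = 32.256
  N: 1 × 14.007 = 14.007
  O: 3 × 15.999 = 47.997
Sum: 19×12.011 + 1×35.450 + 32×1.008 + 1×14.007 + 3×15.999 = 357.919 → 357.92 g/mol.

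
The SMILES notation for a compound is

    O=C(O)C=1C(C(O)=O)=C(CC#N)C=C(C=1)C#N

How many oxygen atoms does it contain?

4

Scan the SMILES for O atoms (remember two-letter symbols like Cl and Br are single atoms).
Oxygen count: 4.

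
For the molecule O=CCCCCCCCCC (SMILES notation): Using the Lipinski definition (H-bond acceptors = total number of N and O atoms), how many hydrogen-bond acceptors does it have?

1

N atoms: 0; O atoms: 1.
Lipinski HBA = 0 + 1 = 1.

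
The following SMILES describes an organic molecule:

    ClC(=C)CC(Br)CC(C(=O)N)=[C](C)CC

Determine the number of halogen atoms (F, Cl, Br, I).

2

Halogen atoms appear at heavy-atom positions 1, 6 (1×Br, 1×Cl).
Other groups present: 2 alkene, 1 amide.
Halogen count: 2.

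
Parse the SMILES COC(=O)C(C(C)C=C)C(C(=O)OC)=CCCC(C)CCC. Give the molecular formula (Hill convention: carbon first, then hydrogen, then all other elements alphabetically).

C18H30O4

Walk through each heavy atom and fill implicit hydrogens from standard valence (C 4, N 3, O 2, S 2, halogen 1):
  atom 1: C, bond orders sum to 1 (valence 4) → 3 H
  atom 2: O, bond orders sum to 2 (valence 2) → 0 H
  atom 3: C, bond orders sum to 4 (valence 4) → 0 H
  atom 4: O, bond orders sum to 2 (valence 2) → 0 H
  atom 5: C, bond orders sum to 3 (valence 4) → 1 H
  atom 6: C, bond orders sum to 3 (valence 4) → 1 H
  atom 7: C, bond orders sum to 1 (valence 4) → 3 H
  atom 8: C, bond orders sum to 3 (valence 4) → 1 H
  atom 9: C, bond orders sum to 2 (valence 4) → 2 H
  atom 10: C, bond orders sum to 4 (valence 4) → 0 H
  atom 11: C, bond orders sum to 4 (valence 4) → 0 H
  atom 12: O, bond orders sum to 2 (valence 2) → 0 H
  atom 13: O, bond orders sum to 2 (valence 2) → 0 H
  atom 14: C, bond orders sum to 1 (valence 4) → 3 H
  atom 15: C, bond orders sum to 3 (valence 4) → 1 H
  atom 16: C, bond orders sum to 2 (valence 4) → 2 H
  atom 17: C, bond orders sum to 2 (valence 4) → 2 H
  atom 18: C, bond orders sum to 3 (valence 4) → 1 H
  atom 19: C, bond orders sum to 1 (valence 4) → 3 H
  atom 20: C, bond orders sum to 2 (valence 4) → 2 H
  atom 21: C, bond orders sum to 2 (valence 4) → 2 H
  atom 22: C, bond orders sum to 1 (valence 4) → 3 H
Totals → C:18, H:30, O:4.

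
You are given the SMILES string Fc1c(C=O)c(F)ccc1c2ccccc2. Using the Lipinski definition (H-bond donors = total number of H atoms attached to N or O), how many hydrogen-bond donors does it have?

0

Donors: find every N or O and count the H atoms it carries.
  atom 5 (O): bond orders sum to 2 → 0 H
Lipinski HBD = 0.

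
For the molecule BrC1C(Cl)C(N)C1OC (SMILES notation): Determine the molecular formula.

Walk through each heavy atom and fill implicit hydrogens from standard valence (C 4, N 3, O 2, S 2, halogen 1):
  atom 1: Br (halogen, monovalent) → 0 H
  atom 2: C, bond orders sum to 3 (valence 4) → 1 H
  atom 3: C, bond orders sum to 3 (valence 4) → 1 H
  atom 4: Cl (halogen, monovalent) → 0 H
  atom 5: C, bond orders sum to 3 (valence 4) → 1 H
  atom 6: N, bond orders sum to 1 (valence 3) → 2 H
  atom 7: C, bond orders sum to 3 (valence 4) → 1 H
  atom 8: O, bond orders sum to 2 (valence 2) → 0 H
  atom 9: C, bond orders sum to 1 (valence 4) → 3 H
Totals → C:5, H:9, Br:1, Cl:1, N:1, O:1.

C5H9BrClNO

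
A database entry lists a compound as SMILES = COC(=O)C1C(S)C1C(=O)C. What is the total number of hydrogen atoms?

Walk through each heavy atom and fill implicit hydrogens from standard valence (C 4, N 3, O 2, S 2, halogen 1):
  atom 1: C, bond orders sum to 1 (valence 4) → 3 H
  atom 2: O, bond orders sum to 2 (valence 2) → 0 H
  atom 3: C, bond orders sum to 4 (valence 4) → 0 H
  atom 4: O, bond orders sum to 2 (valence 2) → 0 H
  atom 5: C, bond orders sum to 3 (valence 4) → 1 H
  atom 6: C, bond orders sum to 3 (valence 4) → 1 H
  atom 7: S, bond orders sum to 1 (valence 2) → 1 H
  atom 8: C, bond orders sum to 3 (valence 4) → 1 H
  atom 9: C, bond orders sum to 4 (valence 4) → 0 H
  atom 10: O, bond orders sum to 2 (valence 2) → 0 H
  atom 11: C, bond orders sum to 1 (valence 4) → 3 H
Total hydrogens: 10.

10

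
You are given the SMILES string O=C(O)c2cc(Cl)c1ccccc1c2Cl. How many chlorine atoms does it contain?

Scan the SMILES for Cl atoms (remember two-letter symbols like Cl and Br are single atoms).
Chlorine count: 2.

2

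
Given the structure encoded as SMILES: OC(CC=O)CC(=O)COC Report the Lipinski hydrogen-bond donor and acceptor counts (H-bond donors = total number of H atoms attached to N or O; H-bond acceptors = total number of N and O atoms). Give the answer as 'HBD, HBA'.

1, 4

Donors: find every N or O and count the H atoms it carries.
  atom 1 (O): bond orders sum to 1 → 1 H
  atom 5 (O): bond orders sum to 2 → 0 H
  atom 8 (O): bond orders sum to 2 → 0 H
  atom 10 (O): bond orders sum to 2 → 0 H
Lipinski HBD = 1.
Acceptors: N atoms = 0, O atoms = 4 → HBA = 4.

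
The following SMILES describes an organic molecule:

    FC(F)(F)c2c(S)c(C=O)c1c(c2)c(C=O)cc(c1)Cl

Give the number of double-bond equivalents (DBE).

9

Molecular formula: C13H6ClF3O2S.
DoU = (2C + 2 + N − H − X) / 2, where X is the halogen count and O/S are ignored.
    = (2·13 + 2 + 0 − 6 − 4) / 2 = 18 / 2 = 9.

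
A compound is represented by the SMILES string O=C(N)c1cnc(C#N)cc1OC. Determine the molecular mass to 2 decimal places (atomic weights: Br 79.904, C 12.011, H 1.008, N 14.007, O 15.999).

First, the molecular formula is C8H7N3O2 (counting implicit H from valence).
  C: 8 × 12.011 = 96.088
  H: 7 × 1.008 = 7.056
  N: 3 × 14.007 = 42.021
  O: 2 × 15.999 = 31.998
Sum: 8×12.011 + 7×1.008 + 3×14.007 + 2×15.999 = 177.163 → 177.16 g/mol.

177.16 g/mol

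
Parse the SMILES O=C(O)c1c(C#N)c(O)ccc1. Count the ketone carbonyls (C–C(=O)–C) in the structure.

0

Scan the SMILES for the ketone motif — none present.
Groups that are present: 1 carboxylic acid, 1 hydroxyl, 1 nitrile.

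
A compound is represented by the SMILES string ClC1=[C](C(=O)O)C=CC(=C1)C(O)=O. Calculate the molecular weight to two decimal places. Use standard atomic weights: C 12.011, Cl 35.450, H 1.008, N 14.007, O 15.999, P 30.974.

First, the molecular formula is C8H5ClO4 (counting implicit H from valence).
  C: 8 × 12.011 = 96.088
  Cl: 1 × 35.450 = 35.450
  H: 5 × 1.008 = 5.040
  O: 4 × 15.999 = 63.996
Sum: 8×12.011 + 1×35.450 + 5×1.008 + 4×15.999 = 200.574 → 200.57 g/mol.

200.57 g/mol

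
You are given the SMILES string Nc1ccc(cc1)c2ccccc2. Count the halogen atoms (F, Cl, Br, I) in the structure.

Scan the SMILES for the halogen motif — none present.
Groups that are present: 1 primary amine.

0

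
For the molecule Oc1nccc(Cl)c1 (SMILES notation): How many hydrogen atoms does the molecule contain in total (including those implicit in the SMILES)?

4

Walk through each heavy atom and fill implicit hydrogens from standard valence (C 4, N 3, O 2, S 2, halogen 1); for lowercase aromatic atoms, an aromatic c carries 1 H when it has two neighbours and 0 H with three, and aromatic n carries 0 H:
  atom 1: O, bond orders sum to 1 (valence 2) → 1 H
  atom 2: aromatic c, 3 neighbours → 0 H
  atom 3: aromatic n, 2 neighbours → 0 H
  atom 4: aromatic c, 2 neighbours → 1 H
  atom 5: aromatic c, 2 neighbours → 1 H
  atom 6: aromatic c, 3 neighbours → 0 H
  atom 7: Cl (halogen, monovalent) → 0 H
  atom 8: aromatic c, 2 neighbours → 1 H
Total hydrogens: 4.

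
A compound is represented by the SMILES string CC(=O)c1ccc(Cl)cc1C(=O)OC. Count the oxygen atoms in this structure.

Scan the SMILES for O atoms (remember two-letter symbols like Cl and Br are single atoms).
Oxygen count: 3.

3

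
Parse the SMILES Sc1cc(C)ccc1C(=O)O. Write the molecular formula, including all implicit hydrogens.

C8H8O2S

Walk through each heavy atom and fill implicit hydrogens from standard valence (C 4, N 3, O 2, S 2, halogen 1); for lowercase aromatic atoms, an aromatic c carries 1 H when it has two neighbours and 0 H with three, and aromatic n carries 0 H:
  atom 1: S, bond orders sum to 1 (valence 2) → 1 H
  atom 2: aromatic c, 3 neighbours → 0 H
  atom 3: aromatic c, 2 neighbours → 1 H
  atom 4: aromatic c, 3 neighbours → 0 H
  atom 5: C, bond orders sum to 1 (valence 4) → 3 H
  atom 6: aromatic c, 2 neighbours → 1 H
  atom 7: aromatic c, 2 neighbours → 1 H
  atom 8: aromatic c, 3 neighbours → 0 H
  atom 9: C, bond orders sum to 4 (valence 4) → 0 H
  atom 10: O, bond orders sum to 2 (valence 2) → 0 H
  atom 11: O, bond orders sum to 1 (valence 2) → 1 H
Totals → C:8, H:8, O:2, S:1.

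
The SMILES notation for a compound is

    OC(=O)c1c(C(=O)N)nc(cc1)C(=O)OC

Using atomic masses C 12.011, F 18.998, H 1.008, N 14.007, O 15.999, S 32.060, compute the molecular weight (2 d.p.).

First, the molecular formula is C9H8N2O5 (counting implicit H from valence).
  C: 9 × 12.011 = 108.099
  H: 8 × 1.008 = 8.064
  N: 2 × 14.007 = 28.014
  O: 5 × 15.999 = 79.995
Sum: 9×12.011 + 8×1.008 + 2×14.007 + 5×15.999 = 224.172 → 224.17 g/mol.

224.17 g/mol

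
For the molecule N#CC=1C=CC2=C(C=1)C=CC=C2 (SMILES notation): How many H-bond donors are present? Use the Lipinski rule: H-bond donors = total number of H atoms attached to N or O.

Donors: find every N or O and count the H atoms it carries.
  atom 1 (N): bond orders sum to 3 → 0 H
Lipinski HBD = 0.

0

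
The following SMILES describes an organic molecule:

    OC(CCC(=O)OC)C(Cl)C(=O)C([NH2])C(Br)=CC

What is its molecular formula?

Walk through each heavy atom and fill implicit hydrogens from standard valence (C 4, N 3, O 2, S 2, halogen 1):
  atom 1: O, bond orders sum to 1 (valence 2) → 1 H
  atom 2: C, bond orders sum to 3 (valence 4) → 1 H
  atom 3: C, bond orders sum to 2 (valence 4) → 2 H
  atom 4: C, bond orders sum to 2 (valence 4) → 2 H
  atom 5: C, bond orders sum to 4 (valence 4) → 0 H
  atom 6: O, bond orders sum to 2 (valence 2) → 0 H
  atom 7: O, bond orders sum to 2 (valence 2) → 0 H
  atom 8: C, bond orders sum to 1 (valence 4) → 3 H
  atom 9: C, bond orders sum to 3 (valence 4) → 1 H
  atom 10: Cl (halogen, monovalent) → 0 H
  atom 11: C, bond orders sum to 4 (valence 4) → 0 H
  atom 12: O, bond orders sum to 2 (valence 2) → 0 H
  atom 13: C, bond orders sum to 3 (valence 4) → 1 H
  atom 14: N with explicit H count 2
  atom 15: C, bond orders sum to 4 (valence 4) → 0 H
  atom 16: Br (halogen, monovalent) → 0 H
  atom 17: C, bond orders sum to 3 (valence 4) → 1 H
  atom 18: C, bond orders sum to 1 (valence 4) → 3 H
Totals → C:11, H:17, Br:1, Cl:1, N:1, O:4.

C11H17BrClNO4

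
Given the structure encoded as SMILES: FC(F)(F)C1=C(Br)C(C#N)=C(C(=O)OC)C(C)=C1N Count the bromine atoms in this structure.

1

Scan the SMILES for Br atoms (remember two-letter symbols like Cl and Br are single atoms).
Bromine count: 1.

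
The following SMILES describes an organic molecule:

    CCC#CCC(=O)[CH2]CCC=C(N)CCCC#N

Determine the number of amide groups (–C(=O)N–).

Scan the SMILES for the amide motif — none present.
Groups that are present: 1 alkene, 1 alkyne, 1 ketone, 1 nitrile, 1 primary amine.

0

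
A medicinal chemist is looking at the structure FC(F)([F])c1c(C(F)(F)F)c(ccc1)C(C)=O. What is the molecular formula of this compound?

Walk through each heavy atom and fill implicit hydrogens from standard valence (C 4, N 3, O 2, S 2, halogen 1); for lowercase aromatic atoms, an aromatic c carries 1 H when it has two neighbours and 0 H with three, and aromatic n carries 0 H:
  atom 1: F (halogen, monovalent) → 0 H
  atom 2: C, bond orders sum to 4 (valence 4) → 0 H
  atom 3: F (halogen, monovalent) → 0 H
  atom 4: F with explicit H count 0
  atom 5: aromatic c, 3 neighbours → 0 H
  atom 6: aromatic c, 3 neighbours → 0 H
  atom 7: C, bond orders sum to 4 (valence 4) → 0 H
  atom 8: F (halogen, monovalent) → 0 H
  atom 9: F (halogen, monovalent) → 0 H
  atom 10: F (halogen, monovalent) → 0 H
  atom 11: aromatic c, 3 neighbours → 0 H
  atom 12: aromatic c, 2 neighbours → 1 H
  atom 13: aromatic c, 2 neighbours → 1 H
  atom 14: aromatic c, 2 neighbours → 1 H
  atom 15: C, bond orders sum to 4 (valence 4) → 0 H
  atom 16: C, bond orders sum to 1 (valence 4) → 3 H
  atom 17: O, bond orders sum to 2 (valence 2) → 0 H
Totals → C:10, H:6, F:6, O:1.

C10H6F6O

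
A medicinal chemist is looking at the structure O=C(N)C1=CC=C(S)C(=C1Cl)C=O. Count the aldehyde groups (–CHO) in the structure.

The aldehyde motif appears at heavy-atom position 12 in the SMILES.
Other groups present: 1 amide, 1 thiol.
Aldehyde count: 1.

1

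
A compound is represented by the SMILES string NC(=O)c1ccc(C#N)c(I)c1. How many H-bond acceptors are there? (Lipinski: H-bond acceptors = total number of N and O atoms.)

N atoms: 2; O atoms: 1.
Lipinski HBA = 2 + 1 = 3.

3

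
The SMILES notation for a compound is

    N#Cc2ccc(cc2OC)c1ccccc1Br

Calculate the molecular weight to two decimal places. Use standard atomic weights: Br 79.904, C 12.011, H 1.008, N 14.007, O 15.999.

288.14 g/mol

First, the molecular formula is C14H10BrNO (counting implicit H from valence).
  Br: 1 × 79.904 = 79.904
  C: 14 × 12.011 = 168.154
  H: 10 × 1.008 = 10.080
  N: 1 × 14.007 = 14.007
  O: 1 × 15.999 = 15.999
Sum: 1×79.904 + 14×12.011 + 10×1.008 + 1×14.007 + 1×15.999 = 288.144 → 288.14 g/mol.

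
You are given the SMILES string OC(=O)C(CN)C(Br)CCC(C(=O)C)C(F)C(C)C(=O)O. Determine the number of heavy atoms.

Every atom symbol written in the SMILES (organic subset) is one heavy atom; implicit H are not written.
Heavy atoms by element → Br:1, C:13, F:1, N:1, O:5.
Total: 21.

21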